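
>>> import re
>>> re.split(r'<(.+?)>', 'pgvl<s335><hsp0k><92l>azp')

['pgvl', 's335', '', 'hsp0k', '', '92l', 'azp']

The `?` after the quantifier makes it lazy — it takes as little as possible before letting the rest of the pattern try.
Matches to split on: at [4:10] → '<s335>'; at [10:17] → '<hsp0k>'; at [17:22] → '<92l>'.
`re.split` interleaves the captured-group text with the surrounding fragments.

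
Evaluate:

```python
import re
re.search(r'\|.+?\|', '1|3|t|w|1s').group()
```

Lazy quantifiers expand one character at a time until the remainder of the pattern can match.
`re.search` scans for the first position where the pattern succeeds.
The match spans [1:4] → '|3|'.

'|3|'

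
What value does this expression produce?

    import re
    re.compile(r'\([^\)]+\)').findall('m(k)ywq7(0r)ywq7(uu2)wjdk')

Matches: at [1:4] → '(k)'; at [8:12] → '(0r)'; at [16:21] → '(uu2)'.
No capturing groups, so `findall` returns the 3 full match strings.

['(k)', '(0r)', '(uu2)']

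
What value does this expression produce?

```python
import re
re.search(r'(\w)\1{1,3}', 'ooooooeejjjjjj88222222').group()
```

'oooo'

After group 1 captures some text, `\1` only succeeds where that same text appears again.
The match spans [0:4] → 'oooo'.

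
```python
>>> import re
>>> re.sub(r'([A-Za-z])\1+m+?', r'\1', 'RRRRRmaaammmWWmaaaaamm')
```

'RammWam'

The backreference `\1` re-matches whatever the first group consumed, character for character.
Matches: at [0:6] → 'RRRRRm'; at [6:10] → 'aaam'; at [12:15] → 'WWm'; at [15:21] → 'aaaaam'.
Each match is replaced using the text its own group 1 captured.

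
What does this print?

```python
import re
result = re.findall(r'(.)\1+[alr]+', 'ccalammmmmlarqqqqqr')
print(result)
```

['c', 'm', 'q']

A backreference is literal: `\1` must see the identical characters the first group matched.
Matches: at [0:5] match 'ccala', group 1 = 'c'; at [5:13] match 'mmmmmlar', group 1 = 'm'; at [13:19] match 'qqqqqr', group 1 = 'q'.
`findall` collects group 1 from each match (3 total).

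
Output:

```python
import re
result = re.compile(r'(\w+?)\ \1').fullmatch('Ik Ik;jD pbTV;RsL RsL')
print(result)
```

After group 1 captures some text, `\1` only succeeds where that same text appears again.
For `fullmatch`, every character of the input must be accounted for by the pattern.
Here there's no way to consume every character, so the call returns None.

None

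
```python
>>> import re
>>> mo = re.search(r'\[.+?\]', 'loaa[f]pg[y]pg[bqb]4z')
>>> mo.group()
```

'[f]'

A non-greedy quantifier consumes as few characters as it can — just enough that the remainder of the pattern still matches from where it stops; whatever follows it matches normally.
The match spans [4:7] → '[f]'.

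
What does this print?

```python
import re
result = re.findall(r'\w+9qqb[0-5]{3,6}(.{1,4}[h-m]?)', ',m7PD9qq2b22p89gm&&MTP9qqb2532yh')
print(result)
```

['yh']

The pattern matches one or more of a word character; then the literal '9', then the literal 'qqb', then 3 to 6 of a character in [0-5]; then 1 to 4 of any character, then optionally a character in [h-m] (captured).
Walking the string: at [19:32] match 'MTP9qqb2532yh', group 1 = 'yh'.
One capturing group, so `findall` returns just the captured substring from the one match — 1 in all.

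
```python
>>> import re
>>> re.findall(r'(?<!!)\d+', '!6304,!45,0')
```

['304', '5', '0']

The negative lookahead/lookbehind blocks any match where the forbidden context is present.
Matches: at [2:5] → '304'; at [8:9] → '5'; at [10:11] → '0'.
With no groups in the pattern, `findall` gives back each whole match — 3 here.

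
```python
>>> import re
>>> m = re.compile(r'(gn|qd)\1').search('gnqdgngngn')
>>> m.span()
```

After group 1 captures some text, `\1` only succeeds where that same text appears again.
The match spans [4:8] → 'gngn'.

(4, 8)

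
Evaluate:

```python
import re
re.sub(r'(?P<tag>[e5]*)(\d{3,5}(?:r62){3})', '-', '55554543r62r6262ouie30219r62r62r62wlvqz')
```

This matches zero or more of one of [e5] (captured as 'tag'); then 3 to 5 of a digit, then the literal 'r62' repeated 3 times (captured).
Matches: at [19:34] → 'e30219r62r62r62'.
Every occurrence is swapped for '-'.

'55554543r62r6262oui-wlvqz'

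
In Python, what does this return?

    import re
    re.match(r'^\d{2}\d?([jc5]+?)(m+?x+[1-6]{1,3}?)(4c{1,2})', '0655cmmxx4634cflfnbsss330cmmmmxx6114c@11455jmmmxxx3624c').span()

(0, 14)

`match` is anchored at position 0; if the pattern doesn't fit there, it returns None.
The match spans [0:14] → '0655cmmxx4634c'.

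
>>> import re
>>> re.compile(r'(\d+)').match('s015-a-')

None

The pattern matches one or more of a digit (captured).
With `match`, the pattern is implicitly anchored at the beginning.
Here position 0 doesn't satisfy it, so the call returns None.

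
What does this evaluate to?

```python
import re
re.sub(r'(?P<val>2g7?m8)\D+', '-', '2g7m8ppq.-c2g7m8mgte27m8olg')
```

Pattern: the literal '2g', then optionally a literal '7', then the literal 'm8' (captured as 'val'); then one or more of a non-digit.
Matches: at [0:11] → '2g7m8ppq.-c'; at [11:20] → '2g7m8mgte'.
Every occurrence is swapped for '-'.

'--27m8olg'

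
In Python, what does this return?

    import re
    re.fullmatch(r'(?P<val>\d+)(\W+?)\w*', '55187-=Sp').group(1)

'55187'

The match spans [0:9] → '55187-=Sp'.
Captured: group 1 = '55187', group 2 = '-='.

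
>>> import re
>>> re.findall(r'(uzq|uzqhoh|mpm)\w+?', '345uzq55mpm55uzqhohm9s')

['uzq', 'mpm', 'uzq']

The regex engine tests alternatives in the order written; an earlier branch that matches wins even if a later one would match more.
Scanning left to right: at [3:7] match 'uzq5', group 1 = 'uzq'; at [8:12] match 'mpm5', group 1 = 'mpm'; at [13:17] match 'uzqh', group 1 = 'uzq'.
With a single group, `findall` returns only what that group captured — 3 items.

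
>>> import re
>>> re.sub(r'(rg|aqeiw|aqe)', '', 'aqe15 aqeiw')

'15 '

Alternation isn't longest-match — the leftmost alternative that fits at this position is chosen.
Every occurrence is swapped for ''.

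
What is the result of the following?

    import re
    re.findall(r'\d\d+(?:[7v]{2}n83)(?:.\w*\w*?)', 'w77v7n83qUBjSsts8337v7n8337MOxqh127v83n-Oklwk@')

['77v7n83qUBjSsts8337v7n8337MOxqh127v83n']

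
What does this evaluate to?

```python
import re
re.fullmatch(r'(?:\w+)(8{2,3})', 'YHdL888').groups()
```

The pattern matches one or more of a word character (non-capturing group); then 2 to 3 of a literal '8' (captured).
For `fullmatch`, every character of the input must be accounted for by the pattern.
The match spans [0:7] → 'YHdL888'.
Captured: group 1 = '88'.

('88',)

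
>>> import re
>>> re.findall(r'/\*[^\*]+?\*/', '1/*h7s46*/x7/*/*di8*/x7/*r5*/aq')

No capturing groups, so `findall` returns the 3 full match strings.

['/*h7s46*/', '/*di8*/', '/*r5*/']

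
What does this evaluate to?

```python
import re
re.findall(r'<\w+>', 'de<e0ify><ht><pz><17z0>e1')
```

['<e0ify>', '<ht>', '<pz>', '<17z0>']

Matches: at [2:9] → '<e0ify>'; at [9:13] → '<ht>'; at [13:17] → '<pz>'; at [17:23] → '<17z0>'.
`findall` yields the raw match text (4 of them) because the pattern has no groups.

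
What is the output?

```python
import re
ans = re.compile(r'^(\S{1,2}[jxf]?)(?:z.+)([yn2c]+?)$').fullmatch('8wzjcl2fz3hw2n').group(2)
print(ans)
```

n

This matches anchored at the start of the string; then 1 to 2 of a non-whitespace character, then optionally one of [jxf] (captured); then a literal 'z', then one or more of any character (non-capturing group); then one or more of one of [yn2c] (lazy) (captured); then anchored at the end.
`fullmatch` succeeds only if the pattern covers the string from start to end.
The match spans [0:14] → '8wzjcl2fz3hw2n'.
Captured: group 1 = '8w', group 2 = 'n'.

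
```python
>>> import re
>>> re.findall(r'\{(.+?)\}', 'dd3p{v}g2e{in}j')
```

With the lazy modifier that quantifier settles for the fewest repetitions that let the rest of the pattern succeed (the atoms after it are unaffected and can still be greedy).
One capturing group, so `findall` returns just the captured substring from each match — 2 in all.

['v', 'in']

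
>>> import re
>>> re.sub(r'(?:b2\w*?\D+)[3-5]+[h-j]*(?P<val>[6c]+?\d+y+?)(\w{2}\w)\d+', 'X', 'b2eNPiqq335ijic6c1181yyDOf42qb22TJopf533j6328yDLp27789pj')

'XqXpj'

A `+?`/`*?`/`{m,n}?` starts at its minimum and grows only as far as needed for what follows to match.
`sub` substitutes 'X' at each match site.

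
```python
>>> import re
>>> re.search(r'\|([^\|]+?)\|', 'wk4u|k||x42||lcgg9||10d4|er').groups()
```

('k',)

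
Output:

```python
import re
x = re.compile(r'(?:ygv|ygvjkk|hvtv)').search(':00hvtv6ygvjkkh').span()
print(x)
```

The match spans [3:7] → 'hvtv'.

(3, 7)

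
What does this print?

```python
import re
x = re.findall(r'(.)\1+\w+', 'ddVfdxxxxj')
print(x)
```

['d']

`\1` is not a pattern — it's the concrete string captured by group 1, re-applied verbatim.
Walking the string: at [0:10] match 'ddVfdxxxxj', group 1 = 'd'.
`findall` collects group 1 from the one match (1 total).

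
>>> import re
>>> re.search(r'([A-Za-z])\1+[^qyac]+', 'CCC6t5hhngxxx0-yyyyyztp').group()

'CCC6t5hhngxxx0-'

The backreference `\1` re-matches whatever the first group consumed, character for character.
`re.search` scans for the first position where the pattern succeeds.
The match spans [0:15] → 'CCC6t5hhngxxx0-'.
Captured: group 1 = 'C'.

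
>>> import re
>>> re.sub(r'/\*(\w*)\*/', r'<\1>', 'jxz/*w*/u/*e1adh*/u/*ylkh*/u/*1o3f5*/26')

'jxz<w>u<e1adh>u<ylkh>u<1o3f5>26'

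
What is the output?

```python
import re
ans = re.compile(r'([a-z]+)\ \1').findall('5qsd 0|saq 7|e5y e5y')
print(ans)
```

`findall` collects group 1 from each match (0 total).
Nothing in the string satisfies the pattern, so the list is empty.

[]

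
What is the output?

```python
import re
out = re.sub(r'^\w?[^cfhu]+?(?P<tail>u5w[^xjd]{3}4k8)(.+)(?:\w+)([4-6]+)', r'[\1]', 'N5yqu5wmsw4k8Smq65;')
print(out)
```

The pattern matches anchored at the start of the string; then optionally a word character, then one or more of any character except [cfhu] (lazy); then the literal 'u5w', then exactly 3 of any character except [xjd], then the literal '4k8' (captured as 'tail'); then one or more of any character (captured); then one or more of a word character (non-capturing group); then one or more of a character in [4-6] (captured).
Matches: at [0:18] → 'N5yqu5wmsw4k8Smq65'.
Each match is replaced using the text its own group 1 captured.

[u5wmsw4k8];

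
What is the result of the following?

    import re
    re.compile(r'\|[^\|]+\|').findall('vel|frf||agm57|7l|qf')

Walking the string: at [3:8] → '|frf|'; at [8:15] → '|agm57|'.
Since nothing is captured, `findall` lists the 2 matched substrings directly.

['|frf|', '|agm57|']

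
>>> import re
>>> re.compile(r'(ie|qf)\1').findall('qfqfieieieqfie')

['qf', 'ie']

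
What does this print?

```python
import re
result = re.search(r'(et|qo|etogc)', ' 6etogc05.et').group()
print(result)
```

Alternation tries branches left to right and keeps the first one that lets the overall match succeed at that position.
The match spans [2:4] → 'et'.

et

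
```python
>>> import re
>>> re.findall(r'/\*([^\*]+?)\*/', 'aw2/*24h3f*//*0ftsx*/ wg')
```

Because there's exactly one group, `findall` drops the full match and keeps group 1 from each hit.

['24h3f', '0ftsx']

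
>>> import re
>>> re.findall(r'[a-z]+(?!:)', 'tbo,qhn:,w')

['tbo', 'qh', 'w']

A negative assertion filters positions out without eating any characters.
No capturing groups, so `findall` returns the 3 full match strings.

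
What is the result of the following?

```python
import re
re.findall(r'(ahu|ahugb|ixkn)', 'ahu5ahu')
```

['ahu', 'ahu']

Because there's exactly one group, `findall` drops the full match and keeps group 1 from each hit.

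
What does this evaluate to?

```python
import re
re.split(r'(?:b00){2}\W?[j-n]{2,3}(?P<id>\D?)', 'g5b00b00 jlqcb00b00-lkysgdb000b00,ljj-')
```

`re.split` interleaves the captured-group text with the surrounding fragments.

['g5', 'q', 'c', 'y', 'sgdb000b00,ljj-']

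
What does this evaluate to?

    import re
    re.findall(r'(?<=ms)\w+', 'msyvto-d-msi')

['yvto', 'i']

The `(?=…)`/`(?<=…)` assertion just peeks at neighbouring text; it doesn't advance the match position.
Scanning left to right: at [2:6] → 'yvto'; at [11:12] → 'i'.
No capturing groups, so `findall` returns the 2 full match strings.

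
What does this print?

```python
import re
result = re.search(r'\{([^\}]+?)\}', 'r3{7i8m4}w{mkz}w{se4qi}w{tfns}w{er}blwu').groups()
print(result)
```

('7i8m4',)

The match spans [2:9] → '{7i8m4}'.
Captured: group 1 = '7i8m4'.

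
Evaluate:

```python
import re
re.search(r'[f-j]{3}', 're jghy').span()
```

(3, 6)

The pattern matches exactly 3 of a character in [f-j].
`re.search` scans for the first position where the pattern succeeds.
The match spans [3:6] → 'jgh'.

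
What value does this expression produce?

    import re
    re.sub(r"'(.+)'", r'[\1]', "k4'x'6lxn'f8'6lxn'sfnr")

Matches: at [2:18] → "'x'6lxn'f8'6lxn'".
`\1` in the replacement pulls in group 1's text for each match.

"k4[x'6lxn'f8'6lxn]sfnr"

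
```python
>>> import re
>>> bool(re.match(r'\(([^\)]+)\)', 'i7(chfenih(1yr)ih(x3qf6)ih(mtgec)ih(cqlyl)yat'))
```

False

With `match`, the pattern is implicitly anchored at the beginning.
Here position 0 doesn't satisfy it, so the call returns None, and `bool(None)` is False.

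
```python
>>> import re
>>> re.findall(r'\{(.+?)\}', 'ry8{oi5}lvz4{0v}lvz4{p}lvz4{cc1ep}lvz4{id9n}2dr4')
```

The `?` after the quantifier makes it lazy — it takes as little as possible before letting the rest of the pattern try.
`findall` collects group 1 from each match (5 total).

['oi5', '0v', 'p', 'cc1ep', 'id9n']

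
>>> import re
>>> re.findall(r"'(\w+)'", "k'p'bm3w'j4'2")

['p', 'j4']

`findall` collects group 1 from each match (2 total).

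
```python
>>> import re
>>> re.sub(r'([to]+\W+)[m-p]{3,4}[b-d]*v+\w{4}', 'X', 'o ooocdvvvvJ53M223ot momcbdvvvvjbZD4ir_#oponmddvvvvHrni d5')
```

The pattern matches one or more of one of [to], then one or more of a non-word character (captured); then 3 to 4 of a character in [m-p], then zero or more of a character in [b-d]; then one or more of a literal 'v', then exactly 4 of a word character.
Each match is replaced by 'X'.

'X223X4ir_#oponmddvvvvHrni d5'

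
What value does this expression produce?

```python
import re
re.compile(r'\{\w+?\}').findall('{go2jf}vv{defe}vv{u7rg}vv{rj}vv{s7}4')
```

['{go2jf}', '{defe}', '{u7rg}', '{rj}', '{s7}']

Matches: at [0:7] → '{go2jf}'; at [9:15] → '{defe}'; at [17:23] → '{u7rg}'; at [25:29] → '{rj}'; at [31:35] → '{s7}'.
With no groups in the pattern, `findall` gives back each whole match — 5 here.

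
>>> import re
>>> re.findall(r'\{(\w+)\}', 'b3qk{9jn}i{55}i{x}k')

['9jn', '55', 'x']

Walking the string: at [4:9] match '{9jn}', group 1 = '9jn'; at [10:14] match '{55}', group 1 = '55'; at [15:18] match '{x}', group 1 = 'x'.
With a single group, `findall` returns only what that group captured — 3 items.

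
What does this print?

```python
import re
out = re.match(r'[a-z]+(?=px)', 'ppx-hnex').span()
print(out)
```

The positive lookaround only admits positions where the adjacent text matches; those characters stay outside the span.
`re.match` won't scan ahead — the pattern has to work from the very first character.
The match spans [0:1] → 'p'.

(0, 1)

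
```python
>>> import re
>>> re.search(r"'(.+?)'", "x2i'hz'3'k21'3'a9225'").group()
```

"'hz'"

`re.search` tries every starting position until one works.
The match spans [3:7] → "'hz'".
Captured: group 1 = 'hz'.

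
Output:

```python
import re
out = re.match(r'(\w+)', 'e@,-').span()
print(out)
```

This matches one or more of a word character (captured).
`match` is anchored at position 0; if the pattern doesn't fit there, it returns None.
The match spans [0:1] → 'e'.
Captured: group 1 = 'e'.

(0, 1)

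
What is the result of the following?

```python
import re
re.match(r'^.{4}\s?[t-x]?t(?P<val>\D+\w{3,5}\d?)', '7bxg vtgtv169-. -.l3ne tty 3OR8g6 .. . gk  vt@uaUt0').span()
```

`re.match` won't scan ahead — the pattern has to work from the very first character.
The match spans [0:13] → '7bxg vtgtv169'.

(0, 13)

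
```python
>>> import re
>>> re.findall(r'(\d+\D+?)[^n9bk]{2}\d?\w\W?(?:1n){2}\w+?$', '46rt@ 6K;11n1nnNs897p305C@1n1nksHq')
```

['897p']

Because there's exactly one group, `findall` drops the full match and keeps group 1 from the one hit.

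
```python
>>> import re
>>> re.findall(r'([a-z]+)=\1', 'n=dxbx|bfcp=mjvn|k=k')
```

['k']

`\1` is not a pattern — it's the concrete string captured by group 1, re-applied verbatim.
Scanning left to right: at [17:20] match 'k=k', group 1 = 'k'.
One capturing group, so `findall` returns just the captured substring from the one match — 1 in all.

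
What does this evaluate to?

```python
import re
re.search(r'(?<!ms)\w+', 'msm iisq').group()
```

A negative assertion filters positions out without eating any characters.
The match spans [0:3] → 'msm'.

'msm'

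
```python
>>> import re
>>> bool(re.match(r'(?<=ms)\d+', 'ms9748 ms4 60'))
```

False

Lookahead/lookbehind check context without consuming it, so the matched span excludes the asserted characters.
`match` is anchored at position 0; if the pattern doesn't fit there, it returns None.
Here the string doesn't start with a match, so the call returns None, and `bool(None)` is False.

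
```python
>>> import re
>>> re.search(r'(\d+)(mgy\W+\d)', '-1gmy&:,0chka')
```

None

Here no position works, so the call returns None.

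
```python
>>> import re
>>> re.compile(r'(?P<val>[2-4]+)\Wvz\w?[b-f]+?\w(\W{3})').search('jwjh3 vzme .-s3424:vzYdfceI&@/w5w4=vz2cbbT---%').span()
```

This matches one or more of a character in [2-4] (captured as 'val'); then a non-word character; then the literal 'vz', then optionally a word character, then one or more of a character in [b-f] (lazy); then a word character; then exactly 3 of a non-word character (captured).
Unlike `match`, `search` isn't anchored — it looks for the pattern anywhere in the string.
The match spans [14:30] → '3424:vzYdfceI&@/'.
Captured: group 1 = '3424', group 2 = '&@/'.

(14, 30)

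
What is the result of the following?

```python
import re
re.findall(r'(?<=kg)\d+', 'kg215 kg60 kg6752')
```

The positive lookaround only admits positions where the adjacent text matches; those characters stay outside the span.
No capturing groups, so `findall` returns the 3 full match strings.

['215', '60', '6752']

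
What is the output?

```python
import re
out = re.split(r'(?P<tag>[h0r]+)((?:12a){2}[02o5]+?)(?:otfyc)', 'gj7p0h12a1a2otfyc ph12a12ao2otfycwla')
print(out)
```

Pattern: one or more of one of [h0r] (captured as 'tag'); then the literal '12a' repeated 2 times, then one or more of one of [02o5] (lazy) (captured); then the literal 'otf', then the literal 'yc' (non-capturing group).
Matches to split on: at [19:33] → 'h12a12ao2otfyc'.
The group in the pattern means `split` returns the separators' captures alongside the pieces.

['gj7p0h12a1a2otfyc p', 'h', '12a12ao2', 'wla']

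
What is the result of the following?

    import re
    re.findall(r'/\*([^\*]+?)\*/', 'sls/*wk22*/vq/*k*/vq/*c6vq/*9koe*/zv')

['wk22', 'k', '9koe']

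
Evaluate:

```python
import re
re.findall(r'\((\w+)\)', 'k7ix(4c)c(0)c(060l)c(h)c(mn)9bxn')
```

Walking the string: at [4:8] match '(4c)', group 1 = '4c'; at [9:12] match '(0)', group 1 = '0'; at [13:19] match '(060l)', group 1 = '060l'; at [20:23] match '(h)', group 1 = 'h'; at [24:28] match '(mn)', group 1 = 'mn'.
With a single group, `findall` returns only what that group captured — 5 items.

['4c', '0', '060l', 'h', 'mn']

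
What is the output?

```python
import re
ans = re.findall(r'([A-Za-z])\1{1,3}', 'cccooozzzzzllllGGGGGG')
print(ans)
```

The backreference `\1` re-matches whatever the first group consumed, character for character.
Scanning left to right: at [0:3] match 'ccc', group 1 = 'c'; at [3:6] match 'ooo', group 1 = 'o'; at [6:10] match 'zzzz', group 1 = 'z'; at [11:15] match 'llll', group 1 = 'l'; at [15:19] match 'GGGG', group 1 = 'G'; ….
One capturing group, so `findall` returns just the captured substring from each match — 6 in all.

['c', 'o', 'z', 'l', 'G', 'G']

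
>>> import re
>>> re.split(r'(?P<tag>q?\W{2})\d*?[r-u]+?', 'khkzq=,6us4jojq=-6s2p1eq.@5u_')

The pattern matches optionally a literal 'q', then exactly 2 of a non-word character (captured as 'tag'); then zero or more of a digit (lazy), then one or more of a character in [r-u] (lazy).
`re.split` interleaves the captured-group text with the surrounding fragments.

['khkz', 'q=,', 's4joj', 'q=-', '2p1e', 'q.@', '_']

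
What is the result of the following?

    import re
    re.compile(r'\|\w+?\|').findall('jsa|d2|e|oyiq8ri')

No capturing groups, so `findall` returns the 1 full match string.

['|d2|']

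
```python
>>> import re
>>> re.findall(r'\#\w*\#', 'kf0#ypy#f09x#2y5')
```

['#ypy#']

No capturing groups, so `findall` returns the 1 full match string.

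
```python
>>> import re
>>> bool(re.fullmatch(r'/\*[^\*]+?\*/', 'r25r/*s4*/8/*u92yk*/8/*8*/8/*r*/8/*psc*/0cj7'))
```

False

`re.fullmatch` is like wrapping the pattern in `^…$` (in single-line mode).
Here there's no way to consume every character, so the call returns None, and `bool(None)` is False.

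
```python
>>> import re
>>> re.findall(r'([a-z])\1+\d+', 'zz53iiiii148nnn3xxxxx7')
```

After group 1 captures some text, `\1` only succeeds where that same text appears again.
Matches: at [0:4] match 'zz53', group 1 = 'z'; at [4:12] match 'iiiii148', group 1 = 'i'; at [12:16] match 'nnn3', group 1 = 'n'; at [16:22] match 'xxxxx7', group 1 = 'x'.
One capturing group, so `findall` returns just the captured substring from each match — 4 in all.

['z', 'i', 'n', 'x']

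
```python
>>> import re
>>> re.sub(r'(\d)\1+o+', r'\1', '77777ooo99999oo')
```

A backreference is literal: `\1` must see the identical characters the first group matched.
Matches: at [0:8] → '77777ooo'; at [8:15] → '99999oo'.
The replacement refers to a captured group, so each match is rewritten using its own captured text.

'79'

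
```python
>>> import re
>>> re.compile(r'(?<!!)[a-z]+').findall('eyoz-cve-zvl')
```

`(?!…)`/`(?<!…)` only lets a position through if the neighbouring text does NOT match; no characters are consumed.
With no groups in the pattern, `findall` gives back each whole match — 3 here.

['eyoz', 'cve', 'zvl']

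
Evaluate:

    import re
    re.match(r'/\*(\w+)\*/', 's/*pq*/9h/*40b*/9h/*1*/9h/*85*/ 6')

`re.match` only tries the pattern at the start of the string.
Here position 0 doesn't satisfy it, so the call returns None.

None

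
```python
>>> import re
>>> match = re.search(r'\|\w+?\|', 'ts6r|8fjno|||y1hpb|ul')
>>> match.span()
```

Unlike `match`, `search` isn't anchored — it looks for the pattern anywhere in the string.
The match spans [4:11] → '|8fjno|'.

(4, 11)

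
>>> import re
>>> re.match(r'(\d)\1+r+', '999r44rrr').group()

After group 1 captures some text, `\1` only succeeds where that same text appears again.
With `match`, the pattern is implicitly anchored at the beginning.
The match spans [0:4] → '999r'.
Captured: group 1 = '9'.

'999r'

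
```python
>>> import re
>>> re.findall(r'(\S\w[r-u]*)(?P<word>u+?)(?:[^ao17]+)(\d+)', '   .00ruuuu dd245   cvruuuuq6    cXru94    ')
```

[('00ruuu', 'u', '4')]

The pattern matches a non-whitespace character, then a word character, then zero or more of a character in [r-u] (captured); then one or more of a literal 'u' (lazy) (captured as 'word'); then one or more of any character except [ao17] (non-capturing group); then one or more of a digit (captured).
`findall` packs the 3 group values into a tuple for every match.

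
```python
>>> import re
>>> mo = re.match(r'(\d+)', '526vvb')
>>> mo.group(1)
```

'526'

The match spans [0:3] → '526'.
Captured: group 1 = '526'.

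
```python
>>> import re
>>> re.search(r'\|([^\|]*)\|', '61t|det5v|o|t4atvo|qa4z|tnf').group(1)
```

'det5v'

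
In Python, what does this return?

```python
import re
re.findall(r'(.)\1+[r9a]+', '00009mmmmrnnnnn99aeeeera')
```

After group 1 captures some text, `\1` only succeeds where that same text appears again.
Walking the string: at [0:5] match '00009', group 1 = '0'; at [5:10] match 'mmmmr', group 1 = 'm'; at [10:18] match 'nnnnn99a', group 1 = 'n'; at [18:24] match 'eeeera', group 1 = 'e'.
`findall` collects group 1 from each match (4 total).

['0', 'm', 'n', 'e']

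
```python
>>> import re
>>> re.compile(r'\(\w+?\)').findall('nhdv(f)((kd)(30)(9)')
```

['(f)', '(kd)', '(30)', '(9)']

Walking the string: at [4:7] → '(f)'; at [8:12] → '(kd)'; at [12:16] → '(30)'; at [16:19] → '(9)'.
`findall` yields the raw match text (4 of them) because the pattern has no groups.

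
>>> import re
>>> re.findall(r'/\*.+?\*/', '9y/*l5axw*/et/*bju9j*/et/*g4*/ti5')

['/*l5axw*/', '/*bju9j*/', '/*g4*/']

With the lazy modifier that quantifier settles for the fewest repetitions that let the rest of the pattern succeed (the atoms after it are unaffected and can still be greedy).
With no groups in the pattern, `findall` gives back each whole match — 3 here.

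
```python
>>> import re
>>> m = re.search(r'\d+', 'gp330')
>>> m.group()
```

'330'

Pattern: one or more of a digit.
Unlike `match`, `search` isn't anchored — it looks for the pattern anywhere in the string.
The match spans [2:5] → '330'.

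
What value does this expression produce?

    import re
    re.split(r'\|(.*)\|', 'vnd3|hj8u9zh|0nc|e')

['vnd3', 'hj8u9zh|0nc', 'e']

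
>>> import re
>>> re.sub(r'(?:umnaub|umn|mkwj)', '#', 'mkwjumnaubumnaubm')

Alternation tries branches left to right and keeps the first one that lets the overall match succeed at that position.
Matches: at [0:4] → 'mkwj'; at [4:10] → 'umnaub'; at [10:16] → 'umnaub'.
Every occurrence is swapped for '#'.

'###m'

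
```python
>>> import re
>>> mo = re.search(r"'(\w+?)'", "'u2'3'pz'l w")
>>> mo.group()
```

"'u2'"

`re.search` scans for the first position where the pattern succeeds.
The match spans [0:4] → "'u2'".
Captured: group 1 = 'u2'.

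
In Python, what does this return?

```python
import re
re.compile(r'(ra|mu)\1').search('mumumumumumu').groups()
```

('mu',)

The match spans [0:4] → 'mumu'.
Captured: group 1 = 'mu'.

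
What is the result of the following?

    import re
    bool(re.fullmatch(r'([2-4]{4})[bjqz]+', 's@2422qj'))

False

This matches exactly 4 of a character in [2-4] (captured); then one or more of one of [bjqz].
`re.fullmatch` is like wrapping the pattern in `^…$` (in single-line mode).
Here the string isn't matched end-to-end, so the call returns None, and `bool(None)` is False.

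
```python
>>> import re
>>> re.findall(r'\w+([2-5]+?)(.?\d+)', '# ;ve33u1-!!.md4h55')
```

[('3', 'u1'), ('5', '5')]

This matches one or more of a word character; then one or more of a character in [2-5] (lazy) (captured); then optionally any character, then one or more of a digit (captured).
Scanning left to right: at [3:9] match 've33u1', groups = ('3', 'u1'); at [13:19] match 'md4h55', groups = ('5', '5').
`findall` packs the 2 group values into a tuple for every match.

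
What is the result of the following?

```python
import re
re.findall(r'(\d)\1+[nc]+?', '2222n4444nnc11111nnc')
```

`\1` is not a pattern — it's the concrete string captured by group 1, re-applied verbatim.
Walking the string: at [0:5] match '2222n', group 1 = '2'; at [5:10] match '4444n', group 1 = '4'; at [12:18] match '11111n', group 1 = '1'.
Because there's exactly one group, `findall` drops the full match and keeps group 1 from each hit.

['2', '4', '1']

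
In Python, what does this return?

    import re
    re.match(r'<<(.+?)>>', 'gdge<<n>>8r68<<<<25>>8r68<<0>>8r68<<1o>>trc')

`re.match` won't scan ahead — the pattern has to work from the very first character.
Here the string doesn't start with a match, so the call returns None.

None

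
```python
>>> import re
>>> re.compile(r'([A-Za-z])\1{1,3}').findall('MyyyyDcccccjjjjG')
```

`\1` has to match the exact text group 1 already captured.
Because there's exactly one group, `findall` drops the full match and keeps group 1 from each hit.

['y', 'c', 'j']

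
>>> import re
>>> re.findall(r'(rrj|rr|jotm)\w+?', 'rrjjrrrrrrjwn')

['rrj', 'rr', 'rr']

The regex engine tests alternatives in the order written; an earlier branch that matches wins even if a later one would match more.
With a single group, `findall` returns only what that group captured — 3 items.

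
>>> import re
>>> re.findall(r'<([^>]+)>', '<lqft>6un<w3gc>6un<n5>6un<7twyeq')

['lqft', 'w3gc', 'n5']

Matches: at [0:6] match '<lqft>', group 1 = 'lqft'; at [9:15] match '<w3gc>', group 1 = 'w3gc'; at [18:22] match '<n5>', group 1 = 'n5'.
With a single group, `findall` returns only what that group captured — 3 items.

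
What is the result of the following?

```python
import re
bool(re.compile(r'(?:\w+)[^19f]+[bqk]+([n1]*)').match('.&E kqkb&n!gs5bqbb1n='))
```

The pattern matches one or more of a word character (non-capturing group); then one or more of any character except [19f], then one or more of one of [bqk]; then zero or more of one of [n1] (captured).
`match` is anchored at position 0; if the pattern doesn't fit there, it returns None.
Here the pattern fails at index 0, so the call returns None, and `bool(None)` is False.

False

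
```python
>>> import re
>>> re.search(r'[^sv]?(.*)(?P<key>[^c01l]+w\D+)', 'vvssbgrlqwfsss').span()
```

Pattern: optionally any character except [sv]; then zero or more of any character (captured); then one or more of any character except [c01l], then the literal 'w', then one or more of a non-digit (captured as 'key').
`search` walks the string left to right and returns the first match it finds.
The match spans [0:14] → 'vvssbgrlqwfsss'.
Captured: group 1 = 'vvssbgrl', group 2 = 'qwfsss'.

(0, 14)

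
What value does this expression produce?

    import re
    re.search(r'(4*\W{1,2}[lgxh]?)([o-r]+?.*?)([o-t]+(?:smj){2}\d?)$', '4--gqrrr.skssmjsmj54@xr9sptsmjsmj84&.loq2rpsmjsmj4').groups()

('4--g', 'qrrr.skssmjsmj54@xr9sptsmjsmj84&.loq2', 'rpsmjsmj4')

Pattern: zero or more of the literal '4', then 1 to 2 of a non-word character, then optionally one of [lgxh] (captured); then one or more of a character in [o-r] (lazy), then zero or more of any character (lazy) (captured); then one or more of a character in [o-t], then the literal 'smj' repeated 2 times, then optionally a digit (captured); then anchored at the end.
A `+?`/`*?`/`{m,n}?` starts at its minimum and grows only as far as needed for what follows to match.
`search` walks the string left to right and returns the first match it finds.
The match spans [0:50] → '4--gqrrr.skssmjsmj54@xr9sptsmjsmj84&.loq2rpsmjsmj4'.
Captured: group 1 = '4--g', group 2 = 'qrrr.skssmjsmj54@xr9sptsmjsmj84&.loq2', group 3 = 'rpsmjsmj4'.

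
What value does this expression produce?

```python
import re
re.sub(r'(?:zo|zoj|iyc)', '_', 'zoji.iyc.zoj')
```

'_ji._._j'

`|` is ordered: at each position the engine commits to the first alternative that works.
Matches: at [0:2] → 'zo'; at [5:8] → 'iyc'; at [9:11] → 'zo'.
Every occurrence is swapped for '_'.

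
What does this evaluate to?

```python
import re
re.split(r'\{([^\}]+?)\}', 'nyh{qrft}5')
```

Matches to split on: at [3:9] → '{qrft}'.
Because the pattern has a capturing group, `split` also inserts each captured text between the pieces.

['nyh', 'qrft', '5']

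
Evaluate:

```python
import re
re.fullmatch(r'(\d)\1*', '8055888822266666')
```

`fullmatch` succeeds only if the pattern covers the string from start to end.
Here there's no way to consume every character, so the call returns None.

None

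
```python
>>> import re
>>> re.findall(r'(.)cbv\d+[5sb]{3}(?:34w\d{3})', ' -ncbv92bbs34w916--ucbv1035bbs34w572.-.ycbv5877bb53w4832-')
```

['n', 'u']

`findall` collects group 1 from each match (2 total).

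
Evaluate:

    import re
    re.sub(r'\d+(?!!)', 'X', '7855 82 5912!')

'X X X2!'

The negative lookaround is zero-width — it rules out positions where the adjacent text would match, without consuming anything.
Matches: at [0:4] → '7855'; at [5:7] → '82'; at [8:11] → '591'.
Every occurrence is swapped for 'X'.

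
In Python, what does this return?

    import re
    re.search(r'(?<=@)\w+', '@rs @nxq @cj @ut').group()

'rs'

The `(?=…)`/`(?<=…)` assertion just peeks at neighbouring text; it doesn't advance the match position.
The match spans [1:3] → 'rs'.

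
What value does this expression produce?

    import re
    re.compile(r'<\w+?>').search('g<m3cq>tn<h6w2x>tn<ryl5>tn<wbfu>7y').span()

`re.search` scans for the first position where the pattern succeeds.
The match spans [1:7] → '<m3cq>'.

(1, 7)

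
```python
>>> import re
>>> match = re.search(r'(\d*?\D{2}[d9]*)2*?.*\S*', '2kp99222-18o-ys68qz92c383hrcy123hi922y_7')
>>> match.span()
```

(0, 40)

Pattern: zero or more of a digit (lazy), then exactly 2 of a non-digit, then zero or more of one of [d9] (captured); then zero or more of the literal '2' (lazy), then zero or more of any character, then zero or more of a non-whitespace character.
`search` walks the string left to right and returns the first match it finds.
The match spans [0:40] → '2kp99222-18o-ys68qz92c383hrcy123hi922y_7'.
Captured: group 1 = '2kp99'.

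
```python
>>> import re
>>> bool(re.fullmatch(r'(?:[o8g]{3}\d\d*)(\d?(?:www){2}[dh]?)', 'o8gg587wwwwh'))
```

For `fullmatch`, every character of the input must be accounted for by the pattern.
Here there's no way to consume every character, so the call returns None, and `bool(None)` is False.

False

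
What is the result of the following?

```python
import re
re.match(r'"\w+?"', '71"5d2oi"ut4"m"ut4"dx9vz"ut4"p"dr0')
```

None

`re.match` only tries the pattern at the start of the string.
Here the pattern fails at index 0, so the call returns None.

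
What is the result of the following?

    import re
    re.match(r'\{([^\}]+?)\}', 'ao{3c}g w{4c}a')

`re.match` won't scan ahead — the pattern has to work from the very first character.
Here the pattern fails at index 0, so the call returns None.

None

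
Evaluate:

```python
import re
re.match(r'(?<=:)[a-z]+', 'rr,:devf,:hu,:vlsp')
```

`match` is anchored at position 0; if the pattern doesn't fit there, it returns None.
Here the pattern fails at index 0, so the call returns None.

None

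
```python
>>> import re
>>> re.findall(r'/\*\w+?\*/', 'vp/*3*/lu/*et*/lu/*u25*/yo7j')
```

['/*3*/', '/*et*/', '/*u25*/']

With no groups in the pattern, `findall` gives back each whole match — 3 here.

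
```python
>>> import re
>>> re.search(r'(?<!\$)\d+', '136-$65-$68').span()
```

(0, 3)

A negative assertion filters positions out without eating any characters.
`re.search` scans for the first position where the pattern succeeds.
The match spans [0:3] → '136'.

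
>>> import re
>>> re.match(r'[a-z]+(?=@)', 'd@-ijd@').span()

(0, 1)

The positive lookaround only admits positions where the adjacent text matches; those characters stay outside the span.
`match` is anchored at position 0; if the pattern doesn't fit there, it returns None.
The match spans [0:1] → 'd'.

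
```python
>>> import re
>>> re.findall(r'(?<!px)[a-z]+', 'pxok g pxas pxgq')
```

['pxok', 'g', 'pxas', 'pxgq']

Because the assertion is negative and zero-width, positions next to the forbidden text are skipped.
Matches: at [0:4] → 'pxok'; at [5:6] → 'g'; at [7:11] → 'pxas'; at [12:16] → 'pxgq'.
`findall` yields the raw match text (4 of them) because the pattern has no groups.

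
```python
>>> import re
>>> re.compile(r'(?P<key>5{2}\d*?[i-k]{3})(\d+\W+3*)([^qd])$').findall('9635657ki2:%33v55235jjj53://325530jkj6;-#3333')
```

[('5530jkj', '6;-#333', '3')]

Pattern: exactly 2 of the literal '5', then zero or more of a digit (lazy), then exactly 3 of a character in [i-k] (captured as 'key'); then one or more of a digit, then one or more of a non-word character, then zero or more of a literal '3' (captured); then any character except [qd] (captured); then anchored at the end.
Walking the string: at [30:45] match '5530jkj6;-#3333', groups = ('5530jkj', '6;-#333', '3').
`findall` packs the 3 group values into a tuple for every match.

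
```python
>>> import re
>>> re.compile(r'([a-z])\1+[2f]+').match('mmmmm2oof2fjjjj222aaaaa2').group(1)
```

'm'

The match spans [0:6] → 'mmmmm2'.
Captured: group 1 = 'm'.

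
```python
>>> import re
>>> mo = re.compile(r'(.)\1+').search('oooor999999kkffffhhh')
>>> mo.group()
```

`\1` is not a pattern — it's the concrete string captured by group 1, re-applied verbatim.
`search` walks the string left to right and returns the first match it finds.
The match spans [0:4] → 'oooo'.
Captured: group 1 = 'o'.

'oooo'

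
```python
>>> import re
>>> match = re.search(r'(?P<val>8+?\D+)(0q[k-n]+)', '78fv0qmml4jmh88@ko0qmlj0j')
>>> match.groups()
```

This matches one or more of a literal '8' (lazy), then one or more of a non-digit (captured as 'val'); then the literal '0q', then one or more of a character in [k-n] (captured).
`re.search` scans for the first position where the pattern succeeds.
The match spans [1:9] → '8fv0qmml'.
Captured: group 1 = '8fv', group 2 = '0qmml'.

('8fv', '0qmml')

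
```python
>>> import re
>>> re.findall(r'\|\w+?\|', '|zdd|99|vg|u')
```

['|zdd|', '|vg|']

Walking the string: at [0:5] → '|zdd|'; at [7:11] → '|vg|'.
`findall` yields the raw match text (2 of them) because the pattern has no groups.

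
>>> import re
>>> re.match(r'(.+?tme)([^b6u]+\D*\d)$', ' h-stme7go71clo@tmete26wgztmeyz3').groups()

(' h-stme7go71clo@tmete26wgztme', 'yz3')

The match spans [0:32] → ' h-stme7go71clo@tmete26wgztmeyz3'.
Captured: group 1 = ' h-stme7go71clo@tmete26wgztme', group 2 = 'yz3'.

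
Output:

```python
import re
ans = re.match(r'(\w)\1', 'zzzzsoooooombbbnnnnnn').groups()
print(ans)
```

('z',)

The match spans [0:2] → 'zz'.
Captured: group 1 = 'z'.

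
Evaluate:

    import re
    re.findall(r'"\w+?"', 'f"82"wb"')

No capturing groups, so `findall` returns the 1 full match string.

['"82"']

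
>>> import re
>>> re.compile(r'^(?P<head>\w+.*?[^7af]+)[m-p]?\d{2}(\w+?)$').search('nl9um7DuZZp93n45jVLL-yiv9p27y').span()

The pattern matches anchored at the start of the string; then one or more of a word character, then zero or more of any character (lazy), then one or more of any character except [7af] (captured as 'head'); then optionally a character in [m-p], then exactly 2 of a digit; then one or more of a word character (lazy) (captured); then anchored at the end.
`re.search` scans for the first position where the pattern succeeds.
The match spans [0:29] → 'nl9um7DuZZp93n45jVLL-yiv9p27y'.
Captured: group 1 = 'nl9um7DuZZp93n45jVLL-yiv9p', group 2 = 'y'.

(0, 29)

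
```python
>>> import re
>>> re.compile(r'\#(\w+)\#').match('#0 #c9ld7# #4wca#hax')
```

None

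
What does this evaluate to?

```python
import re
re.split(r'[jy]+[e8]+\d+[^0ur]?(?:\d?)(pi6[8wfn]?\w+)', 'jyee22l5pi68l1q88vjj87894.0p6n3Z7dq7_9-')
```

['', 'pi68l1q88vjj87894', '.0p6n3Z7dq7_9-']

Pattern: one or more of one of [jy]; then one or more of one of [e8]; then one or more of a digit; then optionally any character except [0ur]; then optionally a digit (non-capturing group); then the literal 'pi6', then optionally one of [8wfn], then one or more of a word character (captured).
Matches to split on: at [0:25] → 'jyee22l5pi68l1q88vjj87894'.
The group in the pattern means `split` returns the separators' captures alongside the pieces.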